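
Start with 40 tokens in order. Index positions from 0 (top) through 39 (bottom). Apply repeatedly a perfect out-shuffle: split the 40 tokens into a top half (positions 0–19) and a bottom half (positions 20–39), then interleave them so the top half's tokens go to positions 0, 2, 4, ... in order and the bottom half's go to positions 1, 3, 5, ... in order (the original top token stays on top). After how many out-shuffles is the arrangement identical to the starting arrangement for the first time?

12

The out-shuffle permutes the 40 positions with cycle lengths [1, 1, 2, 12, 12, 12].
Every token is home exactly when every cycle has completed a whole number of laps, i.e. after lcm(1, 2, 12) = 12 out-shuffles.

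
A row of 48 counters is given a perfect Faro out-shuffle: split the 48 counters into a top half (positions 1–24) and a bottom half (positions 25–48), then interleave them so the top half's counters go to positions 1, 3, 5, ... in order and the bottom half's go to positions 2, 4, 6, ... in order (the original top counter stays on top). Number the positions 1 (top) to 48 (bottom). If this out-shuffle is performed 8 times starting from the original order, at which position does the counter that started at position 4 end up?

Track the counter's position through each out-shuffle:
4 → 7 → 13 → 25 → 2 → 3 → 5 → 9 → 17

17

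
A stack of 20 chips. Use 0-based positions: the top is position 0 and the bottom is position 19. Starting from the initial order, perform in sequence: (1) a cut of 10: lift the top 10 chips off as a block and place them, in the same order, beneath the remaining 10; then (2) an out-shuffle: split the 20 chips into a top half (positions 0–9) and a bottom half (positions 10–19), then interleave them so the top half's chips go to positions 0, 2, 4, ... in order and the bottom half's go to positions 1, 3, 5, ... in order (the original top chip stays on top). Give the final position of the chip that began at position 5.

Track the chip from position 5 forward through each operation:
  after op 1 (cut 10): 5 → 15
  after op 2 (out-shuffle): 15 → 11

11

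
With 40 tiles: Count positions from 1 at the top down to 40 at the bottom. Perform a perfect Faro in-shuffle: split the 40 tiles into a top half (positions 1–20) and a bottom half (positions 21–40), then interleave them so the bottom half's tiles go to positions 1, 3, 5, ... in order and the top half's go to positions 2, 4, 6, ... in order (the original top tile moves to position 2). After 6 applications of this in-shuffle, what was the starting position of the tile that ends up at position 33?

5

Work backwards from position 33, undoing one in-shuffle at a time:
33 ← 37 ← 39 ← 40 ← 20 ← 10 ← 5
So the tile now at position 33 started at position 5.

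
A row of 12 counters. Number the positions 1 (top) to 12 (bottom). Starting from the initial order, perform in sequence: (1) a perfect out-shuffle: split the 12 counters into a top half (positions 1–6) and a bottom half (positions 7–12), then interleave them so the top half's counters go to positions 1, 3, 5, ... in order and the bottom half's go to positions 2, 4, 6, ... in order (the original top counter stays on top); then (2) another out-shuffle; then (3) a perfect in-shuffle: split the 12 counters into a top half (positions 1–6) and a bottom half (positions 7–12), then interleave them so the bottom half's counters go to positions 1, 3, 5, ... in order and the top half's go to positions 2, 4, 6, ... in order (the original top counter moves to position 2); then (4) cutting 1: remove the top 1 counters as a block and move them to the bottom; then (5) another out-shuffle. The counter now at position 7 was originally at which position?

3

Undo the operations in reverse order, starting from position 7:
  undo op 5 (out-shuffle, from top half): 7 ← 4
  undo op 4 (cut 1): 4 ← 5
  undo op 3 (in-shuffle, from bottom half): 5 ← 9
  undo op 2 (out-shuffle, from top half): 9 ← 5
  undo op 1 (out-shuffle, from top half): 5 ← 3
So the counter at position 7 came from original position 3.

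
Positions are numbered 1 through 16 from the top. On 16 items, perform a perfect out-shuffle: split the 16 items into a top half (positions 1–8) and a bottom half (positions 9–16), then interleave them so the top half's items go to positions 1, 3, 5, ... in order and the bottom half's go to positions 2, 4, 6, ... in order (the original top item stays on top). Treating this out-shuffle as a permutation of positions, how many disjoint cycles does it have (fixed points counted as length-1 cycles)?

6

Trace each unvisited position around until it returns:
(1) (2 3 5 9) (4 7 13 10) (6 11) (8 15 14 12) (16)
6 cycles in total.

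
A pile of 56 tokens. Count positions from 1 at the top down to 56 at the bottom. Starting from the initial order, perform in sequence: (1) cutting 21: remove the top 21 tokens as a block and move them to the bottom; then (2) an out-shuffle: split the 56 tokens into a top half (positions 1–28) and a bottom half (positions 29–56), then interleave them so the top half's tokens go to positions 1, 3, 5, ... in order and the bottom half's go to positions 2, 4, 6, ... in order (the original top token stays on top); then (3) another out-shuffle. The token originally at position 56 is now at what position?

Track the token from position 56 forward through each operation:
  after op 1 (cut 21): 56 → 35
  after op 2 (out-shuffle): 35 → 14
  after op 3 (out-shuffle): 14 → 27

27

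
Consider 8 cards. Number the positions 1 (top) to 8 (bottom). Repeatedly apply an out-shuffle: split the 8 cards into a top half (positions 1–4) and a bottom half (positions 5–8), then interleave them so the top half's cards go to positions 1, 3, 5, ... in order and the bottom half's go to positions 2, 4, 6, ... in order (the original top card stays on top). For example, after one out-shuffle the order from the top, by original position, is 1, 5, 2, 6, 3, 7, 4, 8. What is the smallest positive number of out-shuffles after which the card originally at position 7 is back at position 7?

Follow position 7 under repeated out-shuffles:
7 → 6 → 4 → 7
It first returns after 3 out-shuffles.

3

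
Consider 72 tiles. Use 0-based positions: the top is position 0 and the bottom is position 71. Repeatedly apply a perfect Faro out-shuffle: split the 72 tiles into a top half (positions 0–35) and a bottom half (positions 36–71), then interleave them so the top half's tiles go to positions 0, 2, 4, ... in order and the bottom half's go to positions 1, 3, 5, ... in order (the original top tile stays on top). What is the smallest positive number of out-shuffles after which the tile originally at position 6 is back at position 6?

Follow position 6 under repeated out-shuffles:
6 → 12 → 24 → 48 → 25 → 50 → 29 → 58 → ... → 6 (length 35)
It first returns after 35 out-shuffles.

35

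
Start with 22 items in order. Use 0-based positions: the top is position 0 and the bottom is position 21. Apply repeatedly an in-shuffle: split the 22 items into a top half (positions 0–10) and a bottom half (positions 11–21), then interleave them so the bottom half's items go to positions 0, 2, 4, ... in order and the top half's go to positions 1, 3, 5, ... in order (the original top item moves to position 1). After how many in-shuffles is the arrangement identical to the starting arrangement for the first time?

The in-shuffle permutes the 22 positions with cycle lengths [11, 11].
Every item is home exactly when every cycle has completed a whole number of laps, i.e. after lcm(11) = 11 in-shuffles.

11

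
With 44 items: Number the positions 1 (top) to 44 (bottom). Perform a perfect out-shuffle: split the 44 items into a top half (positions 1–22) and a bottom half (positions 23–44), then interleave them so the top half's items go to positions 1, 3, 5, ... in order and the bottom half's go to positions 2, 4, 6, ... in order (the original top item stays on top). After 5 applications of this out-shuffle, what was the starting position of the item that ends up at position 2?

Work backwards from position 2, undoing one out-shuffle at a time:
2 ← 23 ← 12 ← 28 ← 36 ← 40
So the item now at position 2 started at position 40.

40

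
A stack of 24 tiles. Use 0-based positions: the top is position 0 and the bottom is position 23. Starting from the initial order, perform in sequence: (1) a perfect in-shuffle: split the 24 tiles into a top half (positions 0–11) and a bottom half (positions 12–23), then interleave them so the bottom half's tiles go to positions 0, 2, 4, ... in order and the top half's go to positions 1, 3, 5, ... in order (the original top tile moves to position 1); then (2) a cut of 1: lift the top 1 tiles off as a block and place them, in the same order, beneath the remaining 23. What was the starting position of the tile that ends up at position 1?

Undo the operations in reverse order, starting from position 1:
  undo op 2 (cut 1): 1 ← 2
  undo op 1 (in-shuffle, from bottom half): 2 ← 13
So the tile at position 1 came from original position 13.

13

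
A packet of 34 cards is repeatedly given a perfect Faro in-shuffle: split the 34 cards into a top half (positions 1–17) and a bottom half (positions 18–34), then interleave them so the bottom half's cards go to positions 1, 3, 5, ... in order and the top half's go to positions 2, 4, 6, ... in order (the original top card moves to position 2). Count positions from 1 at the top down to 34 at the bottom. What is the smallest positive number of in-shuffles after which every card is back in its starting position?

The in-shuffle permutes the 34 positions with cycle lengths [3, 3, 4, 12, 12].
Every card is home exactly when every cycle has completed a whole number of laps, i.e. after lcm(3, 4, 12) = 12 in-shuffles.

12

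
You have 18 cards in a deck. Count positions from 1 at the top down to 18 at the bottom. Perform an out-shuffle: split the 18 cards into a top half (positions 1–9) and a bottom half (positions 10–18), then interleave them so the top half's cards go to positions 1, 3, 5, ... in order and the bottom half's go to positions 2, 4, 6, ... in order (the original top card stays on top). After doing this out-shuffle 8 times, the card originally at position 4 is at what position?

4

Track the card's position through each out-shuffle:
4 → 7 → 13 → 8 → 15 → 12 → 6 → 11 → 4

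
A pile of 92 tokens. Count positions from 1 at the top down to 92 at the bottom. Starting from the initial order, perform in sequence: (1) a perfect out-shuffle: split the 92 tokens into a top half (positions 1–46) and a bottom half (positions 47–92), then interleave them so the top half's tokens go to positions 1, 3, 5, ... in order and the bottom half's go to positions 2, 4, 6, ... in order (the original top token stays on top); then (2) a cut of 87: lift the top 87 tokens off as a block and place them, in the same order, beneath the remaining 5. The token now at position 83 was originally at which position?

85

Undo the operations in reverse order, starting from position 83:
  undo op 2 (cut 87): 83 ← 78
  undo op 1 (out-shuffle, from bottom half): 78 ← 85
So the token at position 83 came from original position 85.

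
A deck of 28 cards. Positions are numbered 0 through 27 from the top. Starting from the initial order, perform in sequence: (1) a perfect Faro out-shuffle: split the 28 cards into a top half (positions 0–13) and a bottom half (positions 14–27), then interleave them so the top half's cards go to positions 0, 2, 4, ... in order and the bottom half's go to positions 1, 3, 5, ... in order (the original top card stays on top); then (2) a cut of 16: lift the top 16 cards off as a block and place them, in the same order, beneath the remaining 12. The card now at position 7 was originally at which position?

Undo the operations in reverse order, starting from position 7:
  undo op 2 (cut 16): 7 ← 23
  undo op 1 (out-shuffle, from bottom half): 23 ← 25
So the card at position 7 came from original position 25.

25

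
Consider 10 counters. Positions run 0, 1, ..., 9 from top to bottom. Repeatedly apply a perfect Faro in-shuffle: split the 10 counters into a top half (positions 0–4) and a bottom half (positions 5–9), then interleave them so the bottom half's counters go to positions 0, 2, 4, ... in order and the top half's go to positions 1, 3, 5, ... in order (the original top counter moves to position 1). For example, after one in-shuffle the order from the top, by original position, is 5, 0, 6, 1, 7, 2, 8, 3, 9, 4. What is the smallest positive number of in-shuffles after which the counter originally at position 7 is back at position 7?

10

Follow position 7 under repeated in-shuffles:
7 → 4 → 9 → 8 → 6 → 2 → 5 → 0 → 1 → 3 → 7
It first returns after 10 in-shuffles.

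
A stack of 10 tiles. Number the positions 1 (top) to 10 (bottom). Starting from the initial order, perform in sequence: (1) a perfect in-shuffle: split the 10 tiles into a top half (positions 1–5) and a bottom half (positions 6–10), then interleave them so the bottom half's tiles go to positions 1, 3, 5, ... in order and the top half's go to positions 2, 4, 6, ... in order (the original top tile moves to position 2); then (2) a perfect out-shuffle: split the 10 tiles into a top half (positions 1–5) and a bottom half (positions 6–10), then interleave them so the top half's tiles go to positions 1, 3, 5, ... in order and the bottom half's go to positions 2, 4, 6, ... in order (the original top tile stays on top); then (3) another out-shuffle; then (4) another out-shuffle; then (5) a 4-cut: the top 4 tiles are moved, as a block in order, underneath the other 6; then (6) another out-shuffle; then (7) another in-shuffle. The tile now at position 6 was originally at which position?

Undo the operations in reverse order, starting from position 6:
  undo op 7 (in-shuffle, from top half): 6 ← 3
  undo op 6 (out-shuffle, from top half): 3 ← 2
  undo op 5 (cut 4): 2 ← 6
  undo op 4 (out-shuffle, from bottom half): 6 ← 8
  undo op 3 (out-shuffle, from bottom half): 8 ← 9
  undo op 2 (out-shuffle, from top half): 9 ← 5
  undo op 1 (in-shuffle, from bottom half): 5 ← 8
So the tile at position 6 came from original position 8.

8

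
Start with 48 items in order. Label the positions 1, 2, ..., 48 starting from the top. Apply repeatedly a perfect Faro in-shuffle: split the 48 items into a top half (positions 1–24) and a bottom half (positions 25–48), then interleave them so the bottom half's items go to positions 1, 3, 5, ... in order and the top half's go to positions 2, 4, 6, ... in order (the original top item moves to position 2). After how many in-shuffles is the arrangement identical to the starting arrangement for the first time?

The in-shuffle permutes the 48 positions with cycle lengths [3, 3, 21, 21].
Every item is home exactly when every cycle has completed a whole number of laps, i.e. after lcm(3, 21) = 21 in-shuffles.

21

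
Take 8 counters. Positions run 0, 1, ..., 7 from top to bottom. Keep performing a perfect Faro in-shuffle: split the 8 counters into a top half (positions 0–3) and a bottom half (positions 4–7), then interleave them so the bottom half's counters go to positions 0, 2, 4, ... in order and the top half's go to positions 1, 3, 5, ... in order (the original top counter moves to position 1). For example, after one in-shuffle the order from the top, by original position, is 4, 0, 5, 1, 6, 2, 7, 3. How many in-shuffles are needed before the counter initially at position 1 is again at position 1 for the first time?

Follow position 1 under repeated in-shuffles:
1 → 3 → 7 → 6 → 4 → 0 → 1
It first returns after 6 in-shuffles.

6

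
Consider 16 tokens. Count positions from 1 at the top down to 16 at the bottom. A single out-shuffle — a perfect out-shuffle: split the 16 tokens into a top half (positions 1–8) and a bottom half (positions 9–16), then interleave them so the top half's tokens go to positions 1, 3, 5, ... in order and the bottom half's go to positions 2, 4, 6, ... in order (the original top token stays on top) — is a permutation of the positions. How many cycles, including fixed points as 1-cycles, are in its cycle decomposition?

Trace each unvisited position around until it returns:
(1) (2 3 5 9) (4 7 13 10) (6 11) (8 15 14 12) (16)
6 cycles in total.

6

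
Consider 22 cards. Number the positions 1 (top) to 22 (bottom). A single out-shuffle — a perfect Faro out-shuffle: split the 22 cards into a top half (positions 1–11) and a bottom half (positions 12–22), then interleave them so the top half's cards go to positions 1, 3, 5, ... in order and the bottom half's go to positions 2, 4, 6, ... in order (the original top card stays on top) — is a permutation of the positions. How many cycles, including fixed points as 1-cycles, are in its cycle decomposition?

7

Trace each unvisited position around until it returns:
(1) (2 3 5 9 17 12) (4 7 13) (6 11 21 20 18 14) (8 15) (10 19 16) (22)
7 cycles in total.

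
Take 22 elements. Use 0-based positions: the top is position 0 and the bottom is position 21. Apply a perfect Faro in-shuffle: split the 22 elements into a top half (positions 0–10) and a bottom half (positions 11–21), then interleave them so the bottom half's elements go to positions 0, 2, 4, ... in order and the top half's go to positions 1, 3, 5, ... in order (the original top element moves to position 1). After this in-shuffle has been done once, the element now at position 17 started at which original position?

Work backwards from position 17, undoing one in-shuffle at a time:
17 ← 8
So the element now at position 17 started at position 8.

8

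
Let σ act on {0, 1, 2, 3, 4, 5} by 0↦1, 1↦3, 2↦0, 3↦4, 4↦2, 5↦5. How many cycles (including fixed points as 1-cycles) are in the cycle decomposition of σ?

2

Cycle decomposition: (0 1 3 4 2) (5).
2 cycles.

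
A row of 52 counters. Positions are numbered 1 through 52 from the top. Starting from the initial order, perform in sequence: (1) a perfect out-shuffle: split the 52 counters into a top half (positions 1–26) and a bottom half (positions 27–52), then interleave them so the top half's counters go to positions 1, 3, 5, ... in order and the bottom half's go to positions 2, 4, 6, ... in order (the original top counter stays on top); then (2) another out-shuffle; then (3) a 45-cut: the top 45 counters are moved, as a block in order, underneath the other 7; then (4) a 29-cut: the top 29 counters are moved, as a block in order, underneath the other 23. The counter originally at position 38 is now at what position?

25

Track the counter from position 38 forward through each operation:
  after op 1 (out-shuffle): 38 → 24
  after op 2 (out-shuffle): 24 → 47
  after op 3 (cut 45): 47 → 2
  after op 4 (cut 29): 2 → 25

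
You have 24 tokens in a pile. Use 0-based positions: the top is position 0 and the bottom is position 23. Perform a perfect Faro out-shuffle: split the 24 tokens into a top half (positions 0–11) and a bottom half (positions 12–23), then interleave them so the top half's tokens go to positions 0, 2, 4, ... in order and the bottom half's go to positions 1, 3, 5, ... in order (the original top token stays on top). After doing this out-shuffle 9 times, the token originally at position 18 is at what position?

16

Track the token's position through each out-shuffle:
18 → 13 → 3 → 6 → 12 → 1 → 2 → 4 → 8 → 16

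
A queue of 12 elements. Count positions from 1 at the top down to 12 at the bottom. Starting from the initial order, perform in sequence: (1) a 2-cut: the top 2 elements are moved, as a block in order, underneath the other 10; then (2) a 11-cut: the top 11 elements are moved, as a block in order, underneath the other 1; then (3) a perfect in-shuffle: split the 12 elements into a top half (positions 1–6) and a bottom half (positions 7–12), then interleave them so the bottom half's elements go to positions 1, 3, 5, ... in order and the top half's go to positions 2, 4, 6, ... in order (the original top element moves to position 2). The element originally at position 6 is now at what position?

10

Track the element from position 6 forward through each operation:
  after op 1 (cut 2): 6 → 4
  after op 2 (cut 11): 4 → 5
  after op 3 (in-shuffle): 5 → 10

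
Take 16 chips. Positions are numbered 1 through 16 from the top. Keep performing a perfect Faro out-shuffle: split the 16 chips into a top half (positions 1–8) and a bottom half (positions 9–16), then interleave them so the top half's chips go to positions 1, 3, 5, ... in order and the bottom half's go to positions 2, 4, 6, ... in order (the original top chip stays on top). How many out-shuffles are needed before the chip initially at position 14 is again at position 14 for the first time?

4

Follow position 14 under repeated out-shuffles:
14 → 12 → 8 → 15 → 14
It first returns after 4 out-shuffles.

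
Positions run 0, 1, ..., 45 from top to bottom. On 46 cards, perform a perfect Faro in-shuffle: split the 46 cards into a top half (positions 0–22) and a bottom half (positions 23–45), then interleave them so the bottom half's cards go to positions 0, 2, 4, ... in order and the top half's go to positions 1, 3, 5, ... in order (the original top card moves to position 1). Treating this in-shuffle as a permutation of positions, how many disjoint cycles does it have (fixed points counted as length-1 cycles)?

Trace each unvisited position around until it returns:
(0 1 3 7 15 31 ... len 23) (4 9 19 39 32 18 ... len 23)
2 cycles in total.

2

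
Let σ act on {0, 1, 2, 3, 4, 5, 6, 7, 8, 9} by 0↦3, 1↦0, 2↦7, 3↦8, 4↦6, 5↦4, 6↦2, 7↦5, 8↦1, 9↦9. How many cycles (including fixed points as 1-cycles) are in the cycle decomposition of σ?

3

Cycle decomposition: (0 3 8 1) (2 7 5 4 6) (9).
3 cycles.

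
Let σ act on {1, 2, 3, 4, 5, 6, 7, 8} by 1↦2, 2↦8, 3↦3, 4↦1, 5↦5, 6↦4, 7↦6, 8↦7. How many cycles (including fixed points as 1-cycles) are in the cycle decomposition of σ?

Cycle decomposition: (1 2 8 7 6 4) (3) (5).
3 cycles.

3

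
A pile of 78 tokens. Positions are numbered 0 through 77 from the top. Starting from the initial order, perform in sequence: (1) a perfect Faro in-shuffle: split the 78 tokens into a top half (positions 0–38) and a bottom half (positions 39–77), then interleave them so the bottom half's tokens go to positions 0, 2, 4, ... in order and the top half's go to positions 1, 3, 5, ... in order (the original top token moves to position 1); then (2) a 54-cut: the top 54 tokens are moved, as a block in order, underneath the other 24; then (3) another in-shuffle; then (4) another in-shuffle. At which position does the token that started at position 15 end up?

65

Track the token from position 15 forward through each operation:
  after op 1 (in-shuffle): 15 → 31
  after op 2 (cut 54): 31 → 55
  after op 3 (in-shuffle): 55 → 32
  after op 4 (in-shuffle): 32 → 65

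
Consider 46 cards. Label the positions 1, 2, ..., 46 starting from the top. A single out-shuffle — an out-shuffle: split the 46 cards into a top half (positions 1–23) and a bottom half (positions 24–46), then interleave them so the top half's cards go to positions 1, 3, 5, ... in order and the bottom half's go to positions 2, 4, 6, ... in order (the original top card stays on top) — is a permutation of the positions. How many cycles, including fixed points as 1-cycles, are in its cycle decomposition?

Trace each unvisited position around until it returns:
(1) (2 3 5 9 17 33 ... len 12) (4 7 13 25) (6 11 21 41 36 26) (8 15 29 12 23 45 ... len 12) (10 19 37 28) (16 31) (22 43 40 34) ... plus 1 more
9 cycles in total.

9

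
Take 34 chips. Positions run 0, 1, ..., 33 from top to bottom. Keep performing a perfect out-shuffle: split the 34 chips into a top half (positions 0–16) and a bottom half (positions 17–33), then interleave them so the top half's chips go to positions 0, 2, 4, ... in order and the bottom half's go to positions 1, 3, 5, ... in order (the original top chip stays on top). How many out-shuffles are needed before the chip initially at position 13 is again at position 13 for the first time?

10

Follow position 13 under repeated out-shuffles:
13 → 26 → 19 → 5 → 10 → 20 → 7 → 14 → 28 → 23 → 13
It first returns after 10 out-shuffles.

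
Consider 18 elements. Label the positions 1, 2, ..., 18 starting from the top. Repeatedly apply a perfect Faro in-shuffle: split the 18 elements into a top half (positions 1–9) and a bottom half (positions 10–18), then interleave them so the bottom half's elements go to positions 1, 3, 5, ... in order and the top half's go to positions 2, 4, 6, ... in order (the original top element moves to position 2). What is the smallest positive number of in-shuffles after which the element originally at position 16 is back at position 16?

18

Follow position 16 under repeated in-shuffles:
16 → 13 → 7 → 14 → 9 → 18 → 17 → 15 → 11 → 3 → 6 → 12 → 5 → 10 → 1 → 2 → 4 → 8 → 16
It first returns after 18 in-shuffles.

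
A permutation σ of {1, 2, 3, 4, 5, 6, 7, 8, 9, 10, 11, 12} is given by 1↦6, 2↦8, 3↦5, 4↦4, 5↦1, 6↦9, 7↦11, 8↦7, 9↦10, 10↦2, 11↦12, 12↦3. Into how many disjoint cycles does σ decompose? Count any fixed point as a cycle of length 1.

Cycle decomposition: (1 6 9 10 2 8 7 11 12 3 5) (4).
2 cycles.

2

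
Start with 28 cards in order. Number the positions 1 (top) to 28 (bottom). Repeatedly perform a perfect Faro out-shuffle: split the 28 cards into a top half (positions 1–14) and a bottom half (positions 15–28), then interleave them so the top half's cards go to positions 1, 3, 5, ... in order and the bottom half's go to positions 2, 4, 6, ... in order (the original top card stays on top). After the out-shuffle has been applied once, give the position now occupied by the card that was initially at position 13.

25

Track the card's position through each out-shuffle:
13 → 25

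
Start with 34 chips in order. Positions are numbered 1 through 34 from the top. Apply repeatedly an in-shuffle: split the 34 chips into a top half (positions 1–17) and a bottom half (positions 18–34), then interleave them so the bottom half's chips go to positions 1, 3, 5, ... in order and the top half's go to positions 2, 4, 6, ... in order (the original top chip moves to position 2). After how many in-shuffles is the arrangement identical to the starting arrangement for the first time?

12

The in-shuffle permutes the 34 positions with cycle lengths [3, 3, 4, 12, 12].
Every chip is home exactly when every cycle has completed a whole number of laps, i.e. after lcm(3, 4, 12) = 12 in-shuffles.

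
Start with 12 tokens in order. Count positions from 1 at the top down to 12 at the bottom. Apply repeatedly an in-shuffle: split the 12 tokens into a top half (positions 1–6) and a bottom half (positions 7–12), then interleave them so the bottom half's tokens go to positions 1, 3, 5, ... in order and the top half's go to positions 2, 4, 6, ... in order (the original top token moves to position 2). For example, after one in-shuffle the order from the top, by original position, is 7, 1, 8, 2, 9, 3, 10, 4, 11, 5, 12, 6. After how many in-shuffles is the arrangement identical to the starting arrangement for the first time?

12

The in-shuffle permutes the 12 positions with cycle lengths [12].
Every token is home exactly when every cycle has completed a whole number of laps, i.e. after lcm(12) = 12 in-shuffles.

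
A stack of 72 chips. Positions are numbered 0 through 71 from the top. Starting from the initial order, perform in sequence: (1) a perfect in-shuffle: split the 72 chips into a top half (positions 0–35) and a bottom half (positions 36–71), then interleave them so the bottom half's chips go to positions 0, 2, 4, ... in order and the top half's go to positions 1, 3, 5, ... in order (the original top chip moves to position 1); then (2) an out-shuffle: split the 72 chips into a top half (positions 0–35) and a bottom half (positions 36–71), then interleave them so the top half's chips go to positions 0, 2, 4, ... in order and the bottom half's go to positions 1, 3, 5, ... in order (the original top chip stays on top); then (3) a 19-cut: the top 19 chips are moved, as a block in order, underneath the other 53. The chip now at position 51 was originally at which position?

17

Undo the operations in reverse order, starting from position 51:
  undo op 3 (cut 19): 51 ← 70
  undo op 2 (out-shuffle, from top half): 70 ← 35
  undo op 1 (in-shuffle, from top half): 35 ← 17
So the chip at position 51 came from original position 17.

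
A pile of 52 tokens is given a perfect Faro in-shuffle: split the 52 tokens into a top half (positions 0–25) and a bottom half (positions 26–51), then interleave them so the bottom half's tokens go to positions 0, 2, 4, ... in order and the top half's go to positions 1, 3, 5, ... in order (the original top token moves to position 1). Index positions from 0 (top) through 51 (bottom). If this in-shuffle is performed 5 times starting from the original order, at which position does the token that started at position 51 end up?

20

Track the token's position through each in-shuffle:
51 → 50 → 48 → 44 → 36 → 20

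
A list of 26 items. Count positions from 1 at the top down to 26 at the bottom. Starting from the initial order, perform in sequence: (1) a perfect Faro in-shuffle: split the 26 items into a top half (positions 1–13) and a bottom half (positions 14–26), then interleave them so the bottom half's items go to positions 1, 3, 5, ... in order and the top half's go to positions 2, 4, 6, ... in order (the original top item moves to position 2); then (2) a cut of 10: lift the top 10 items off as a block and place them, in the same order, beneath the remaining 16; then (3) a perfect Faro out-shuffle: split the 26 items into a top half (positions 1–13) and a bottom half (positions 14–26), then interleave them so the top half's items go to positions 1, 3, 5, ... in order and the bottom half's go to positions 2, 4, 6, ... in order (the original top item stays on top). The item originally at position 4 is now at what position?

22

Track the item from position 4 forward through each operation:
  after op 1 (in-shuffle): 4 → 8
  after op 2 (cut 10): 8 → 24
  after op 3 (out-shuffle): 24 → 22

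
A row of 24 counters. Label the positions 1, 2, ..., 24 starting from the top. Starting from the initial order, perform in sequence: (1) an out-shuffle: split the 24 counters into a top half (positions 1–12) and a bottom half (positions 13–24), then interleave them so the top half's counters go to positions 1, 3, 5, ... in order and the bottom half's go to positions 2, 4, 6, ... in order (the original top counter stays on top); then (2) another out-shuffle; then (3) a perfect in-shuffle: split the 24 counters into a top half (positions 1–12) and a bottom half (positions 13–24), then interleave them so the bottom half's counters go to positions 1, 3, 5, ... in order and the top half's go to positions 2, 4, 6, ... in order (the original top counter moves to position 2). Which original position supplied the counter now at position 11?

11

Undo the operations in reverse order, starting from position 11:
  undo op 3 (in-shuffle, from bottom half): 11 ← 18
  undo op 2 (out-shuffle, from bottom half): 18 ← 21
  undo op 1 (out-shuffle, from top half): 21 ← 11
So the counter at position 11 came from original position 11.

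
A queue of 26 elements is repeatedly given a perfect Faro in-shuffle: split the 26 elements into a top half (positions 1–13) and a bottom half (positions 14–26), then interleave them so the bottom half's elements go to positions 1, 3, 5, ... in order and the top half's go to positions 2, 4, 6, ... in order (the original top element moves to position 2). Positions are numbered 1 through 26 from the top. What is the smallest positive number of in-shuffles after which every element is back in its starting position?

18

The in-shuffle permutes the 26 positions with cycle lengths [2, 6, 18].
Every element is home exactly when every cycle has completed a whole number of laps, i.e. after lcm(2, 6, 18) = 18 in-shuffles.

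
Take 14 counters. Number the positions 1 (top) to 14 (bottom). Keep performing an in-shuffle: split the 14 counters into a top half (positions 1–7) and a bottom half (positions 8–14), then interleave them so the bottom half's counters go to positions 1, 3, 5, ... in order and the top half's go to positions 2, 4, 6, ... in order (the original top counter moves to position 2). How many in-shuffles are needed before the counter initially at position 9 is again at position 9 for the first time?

Follow position 9 under repeated in-shuffles:
9 → 3 → 6 → 12 → 9
It first returns after 4 in-shuffles.

4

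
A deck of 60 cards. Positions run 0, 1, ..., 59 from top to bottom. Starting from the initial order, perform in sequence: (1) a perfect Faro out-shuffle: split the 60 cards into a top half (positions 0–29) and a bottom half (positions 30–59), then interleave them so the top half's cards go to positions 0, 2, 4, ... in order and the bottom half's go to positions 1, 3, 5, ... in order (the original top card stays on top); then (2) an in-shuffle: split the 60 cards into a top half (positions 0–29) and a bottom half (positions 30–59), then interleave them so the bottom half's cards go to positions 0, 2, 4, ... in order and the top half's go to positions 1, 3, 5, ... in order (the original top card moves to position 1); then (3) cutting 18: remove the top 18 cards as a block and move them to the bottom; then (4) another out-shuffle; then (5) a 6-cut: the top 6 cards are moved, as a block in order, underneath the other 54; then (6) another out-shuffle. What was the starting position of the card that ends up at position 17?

Undo the operations in reverse order, starting from position 17:
  undo op 6 (out-shuffle, from bottom half): 17 ← 38
  undo op 5 (cut 6): 38 ← 44
  undo op 4 (out-shuffle, from top half): 44 ← 22
  undo op 3 (cut 18): 22 ← 40
  undo op 2 (in-shuffle, from bottom half): 40 ← 50
  undo op 1 (out-shuffle, from top half): 50 ← 25
So the card at position 17 came from original position 25.

25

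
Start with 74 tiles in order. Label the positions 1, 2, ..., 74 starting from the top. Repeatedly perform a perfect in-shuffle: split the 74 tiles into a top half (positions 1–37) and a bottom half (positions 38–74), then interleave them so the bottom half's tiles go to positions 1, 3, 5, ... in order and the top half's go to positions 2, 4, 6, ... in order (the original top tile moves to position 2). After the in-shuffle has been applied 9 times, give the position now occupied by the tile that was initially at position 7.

59

Track the tile's position through each in-shuffle:
7 → 14 → 28 → 56 → 37 → 74 → 73 → 71 → 67 → 59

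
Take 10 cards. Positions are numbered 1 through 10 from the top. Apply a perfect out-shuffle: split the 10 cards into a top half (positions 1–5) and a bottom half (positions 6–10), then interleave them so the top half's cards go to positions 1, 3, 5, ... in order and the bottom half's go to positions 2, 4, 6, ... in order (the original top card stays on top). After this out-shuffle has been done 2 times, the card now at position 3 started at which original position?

Work backwards from position 3, undoing one out-shuffle at a time:
3 ← 2 ← 6
So the card now at position 3 started at position 6.

6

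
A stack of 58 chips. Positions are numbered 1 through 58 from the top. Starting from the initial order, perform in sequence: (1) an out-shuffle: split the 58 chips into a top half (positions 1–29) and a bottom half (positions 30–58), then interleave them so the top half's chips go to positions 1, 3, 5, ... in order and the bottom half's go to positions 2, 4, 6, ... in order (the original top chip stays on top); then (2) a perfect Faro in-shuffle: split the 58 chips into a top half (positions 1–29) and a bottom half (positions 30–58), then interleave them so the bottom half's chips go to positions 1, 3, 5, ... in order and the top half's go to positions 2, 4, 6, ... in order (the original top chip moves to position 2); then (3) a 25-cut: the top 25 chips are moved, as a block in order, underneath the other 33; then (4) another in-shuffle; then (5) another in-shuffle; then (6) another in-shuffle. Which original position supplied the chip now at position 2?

39

Undo the operations in reverse order, starting from position 2:
  undo op 6 (in-shuffle, from top half): 2 ← 1
  undo op 5 (in-shuffle, from bottom half): 1 ← 30
  undo op 4 (in-shuffle, from top half): 30 ← 15
  undo op 3 (cut 25): 15 ← 40
  undo op 2 (in-shuffle, from top half): 40 ← 20
  undo op 1 (out-shuffle, from bottom half): 20 ← 39
So the chip at position 2 came from original position 39.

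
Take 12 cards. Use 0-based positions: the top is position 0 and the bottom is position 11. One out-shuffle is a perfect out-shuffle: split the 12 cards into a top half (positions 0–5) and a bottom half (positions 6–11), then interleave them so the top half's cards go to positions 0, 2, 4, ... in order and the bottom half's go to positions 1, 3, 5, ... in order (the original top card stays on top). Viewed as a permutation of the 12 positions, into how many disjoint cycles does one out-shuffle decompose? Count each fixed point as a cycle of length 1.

3

Trace each unvisited position around until it returns:
(0) (1 2 4 8 5 10 9 7 3 6) (11)
3 cycles in total.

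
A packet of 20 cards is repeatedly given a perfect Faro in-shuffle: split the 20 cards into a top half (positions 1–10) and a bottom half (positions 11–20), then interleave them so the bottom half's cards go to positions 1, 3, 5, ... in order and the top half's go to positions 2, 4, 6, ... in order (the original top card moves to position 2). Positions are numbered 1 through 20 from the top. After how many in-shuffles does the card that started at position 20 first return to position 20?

6

Follow position 20 under repeated in-shuffles:
20 → 19 → 17 → 13 → 5 → 10 → 20
It first returns after 6 in-shuffles.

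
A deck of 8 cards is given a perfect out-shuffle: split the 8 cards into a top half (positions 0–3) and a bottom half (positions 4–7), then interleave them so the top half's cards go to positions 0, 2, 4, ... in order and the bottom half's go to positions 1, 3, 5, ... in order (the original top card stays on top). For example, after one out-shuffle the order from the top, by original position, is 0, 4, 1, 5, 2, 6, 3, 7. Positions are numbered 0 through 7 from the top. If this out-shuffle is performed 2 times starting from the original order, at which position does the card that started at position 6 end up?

3

Track the card's position through each out-shuffle:
6 → 5 → 3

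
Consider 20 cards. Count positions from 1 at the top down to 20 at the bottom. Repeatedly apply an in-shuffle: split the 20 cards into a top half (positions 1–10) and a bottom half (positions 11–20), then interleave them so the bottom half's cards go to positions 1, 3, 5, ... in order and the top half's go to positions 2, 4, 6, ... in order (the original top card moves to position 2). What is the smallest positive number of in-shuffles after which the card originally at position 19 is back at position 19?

6

Follow position 19 under repeated in-shuffles:
19 → 17 → 13 → 5 → 10 → 20 → 19
It first returns after 6 in-shuffles.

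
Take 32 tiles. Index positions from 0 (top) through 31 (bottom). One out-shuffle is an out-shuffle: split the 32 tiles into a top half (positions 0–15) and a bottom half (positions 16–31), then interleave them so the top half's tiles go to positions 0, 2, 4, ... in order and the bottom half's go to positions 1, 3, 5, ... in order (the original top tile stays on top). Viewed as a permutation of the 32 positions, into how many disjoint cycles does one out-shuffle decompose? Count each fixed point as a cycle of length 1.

Trace each unvisited position around until it returns:
(0) (1 2 4 8 16) (3 6 12 24 17) (5 10 20 9 18) (7 14 28 25 19) (11 22 13 26 21) (15 30 29 27 23) (31)
8 cycles in total.

8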